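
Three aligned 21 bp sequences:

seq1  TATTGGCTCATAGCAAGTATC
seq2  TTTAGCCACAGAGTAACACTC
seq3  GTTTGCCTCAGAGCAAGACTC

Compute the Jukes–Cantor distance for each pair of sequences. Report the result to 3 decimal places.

d(seq1,seq2) = 0.635, d(seq1,seq3) = 0.360, d(seq2,seq3) = 0.286

seq1–seq2: 9/21 sites differ → p ≈ 0.428571, d = −0.75 ln(1 − 0.571428) = 0.635472 ≈ 0.635.
seq1–seq3: 6/21 sites differ → p ≈ 0.285714, d = −0.75 ln(1 − 0.380952) = 0.359679 ≈ 0.360.
seq2–seq3: 5/21 sites differ → p ≈ 0.238095, d = −0.75 ln(1 − 0.31746) = 0.286451 ≈ 0.286.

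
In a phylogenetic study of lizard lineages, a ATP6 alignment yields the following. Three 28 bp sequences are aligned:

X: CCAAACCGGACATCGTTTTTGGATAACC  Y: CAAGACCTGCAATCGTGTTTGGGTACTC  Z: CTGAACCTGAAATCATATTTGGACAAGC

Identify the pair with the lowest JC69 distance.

X and Z

X–Y: 9/28 differ, p = 0.321, d = 0.420.
X–Z: 8/28 differ, p = 0.286, d = 0.360.
Y–Z: 10/28 differ, p = 0.357, d = 0.485.
The smallest distance is between X and Z.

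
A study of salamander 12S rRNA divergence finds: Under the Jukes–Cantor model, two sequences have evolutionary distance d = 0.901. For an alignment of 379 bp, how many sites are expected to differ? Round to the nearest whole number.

199

Invert JC69: p = (3/4)(1 − e^(−4d/3)) = 0.75 × (1 − e^(-1.201333)) = 0.75 × (1 − 0.300793) = 0.524405.
Expected differing sites = pL ≈ 0.524405 × 379 = 198.749495 ≈ 199.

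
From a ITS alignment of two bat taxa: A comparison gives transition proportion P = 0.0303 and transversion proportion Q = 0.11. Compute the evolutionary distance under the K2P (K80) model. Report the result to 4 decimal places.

Under the Kimura two-parameter model, d = −½ ln(1 − 2P − Q) − ¼ ln(1 − 2Q).
1 − 2P − Q = 0.8294, giving −½ ln(0.8294) = 0.093526.
1 − 2Q = 0.78, giving −¼ ln(0.78) = 0.062115.
d = 0.093526 + 0.062115 = 0.155641.

0.1556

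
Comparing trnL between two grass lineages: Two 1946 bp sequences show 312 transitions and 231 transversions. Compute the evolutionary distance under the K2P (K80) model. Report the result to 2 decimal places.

P = 312/1946 ≈ 0.160329 and Q = 231/1946 ≈ 0.118705.
Under the Kimura two-parameter model, d = −½ ln(1 − 2P − Q) − ¼ ln(1 − 2Q).
1 − 2P − Q = 0.560637, giving −½ ln(0.560637) = 0.289341.
1 − 2Q = 0.76259, giving −¼ ln(0.76259) = 0.067759.
d = 0.289341 + 0.067759 = 0.357100.

0.36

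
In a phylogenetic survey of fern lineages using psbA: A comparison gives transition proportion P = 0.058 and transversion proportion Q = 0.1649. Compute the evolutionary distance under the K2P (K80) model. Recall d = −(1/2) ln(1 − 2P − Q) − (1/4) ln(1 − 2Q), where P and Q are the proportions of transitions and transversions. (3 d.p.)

Under the Kimura two-parameter model, d = −½ ln(1 − 2P − Q) − ¼ ln(1 − 2Q).
1 − 2P − Q = 0.7191, giving −½ ln(0.7191) = 0.164877.
1 − 2Q = 0.6702, giving −¼ ln(0.6702) = 0.100045.
d = 0.164877 + 0.100045 = 0.264922.

0.265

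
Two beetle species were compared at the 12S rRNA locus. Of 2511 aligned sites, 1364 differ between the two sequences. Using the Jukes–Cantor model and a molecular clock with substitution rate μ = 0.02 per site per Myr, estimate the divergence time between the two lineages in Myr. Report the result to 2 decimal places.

p = 1364/2511 ≈ 0.54321.
d = −(3/4) ln(1 − 4p/3) = −0.75 ln(1 − 0.72428) = −0.75 ln(0.27572)
  = −0.75 × (-1.288369) = 0.966277 substitutions/site.
Under a molecular clock d = 2μt, so t = d/(2μ) = 0.966277 / (2 × 0.02) = 24.16 Myr.

24.16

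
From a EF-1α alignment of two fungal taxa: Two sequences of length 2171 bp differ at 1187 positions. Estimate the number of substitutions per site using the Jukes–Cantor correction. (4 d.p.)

p = 1187/2171 ≈ 0.546753.
d = −(3/4) ln(1 − 4p/3) = −0.75 ln(1 − 0.729004) = −0.75 ln(0.270996)
  = −0.75 × (-1.305651) = 0.979238 substitutions/site.

0.9792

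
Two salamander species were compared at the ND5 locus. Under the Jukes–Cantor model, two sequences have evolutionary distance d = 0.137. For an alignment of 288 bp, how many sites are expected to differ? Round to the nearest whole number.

Invert JC69: p = (3/4)(1 − e^(−4d/3)) = 0.75 × (1 − e^(-0.182667)) = 0.75 × (1 − 0.833046) = 0.125216.
Expected differing sites = pL ≈ 0.125216 × 288 = 36.062208 ≈ 36.

36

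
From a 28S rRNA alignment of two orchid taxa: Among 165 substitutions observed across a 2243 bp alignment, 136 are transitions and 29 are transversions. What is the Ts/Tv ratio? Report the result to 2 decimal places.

R = 136/29 = 4.689655… ≈ 4.69 (to 2 d.p.).

4.69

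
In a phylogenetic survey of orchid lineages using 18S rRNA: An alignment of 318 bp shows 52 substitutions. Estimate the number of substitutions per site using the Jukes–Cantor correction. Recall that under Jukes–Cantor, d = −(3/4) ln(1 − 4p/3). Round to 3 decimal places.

0.184

p = 52/318 ≈ 0.163522.
d = −(3/4) ln(1 − 4p/3) = −0.75 ln(1 − 0.218029) = −0.75 ln(0.781971)
  = −0.75 × (-0.245938) = 0.184454 substitutions/site.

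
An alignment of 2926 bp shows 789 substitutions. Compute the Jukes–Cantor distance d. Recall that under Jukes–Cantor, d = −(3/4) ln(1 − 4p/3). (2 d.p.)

p = 789/2926 ≈ 0.269651.
d = −(3/4) ln(1 − 4p/3) = −0.75 ln(1 − 0.359535) = −0.75 ln(0.640465)
  = −0.75 × (-0.445561) = 0.334171 substitutions/site.

0.33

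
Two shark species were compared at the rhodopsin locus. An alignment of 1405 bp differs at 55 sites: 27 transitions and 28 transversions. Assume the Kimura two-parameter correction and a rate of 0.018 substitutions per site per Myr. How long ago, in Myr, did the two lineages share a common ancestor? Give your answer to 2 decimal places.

P = 27/1405 ≈ 0.019217 and Q = 28/1405 ≈ 0.019929.
Under the Kimura two-parameter model, d = −½ ln(1 − 2P − Q) − ¼ ln(1 − 2Q).
1 − 2P − Q = 0.941637, giving −½ ln(0.941637) = 0.030068.
1 − 2Q = 0.960142, giving −¼ ln(0.960142) = 0.010169.
d = 0.030068 + 0.010169 = 0.040237.
Under a molecular clock d = 2μt, so t = d/(2μ) = 0.040237 / (2 × 0.018) = 1.12 Myr.

1.12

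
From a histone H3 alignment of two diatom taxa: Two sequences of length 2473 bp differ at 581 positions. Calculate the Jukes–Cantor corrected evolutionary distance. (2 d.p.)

0.28

p = 581/2473 ≈ 0.234937.
d = −(3/4) ln(1 − 4p/3) = −0.75 ln(1 − 0.313249) = −0.75 ln(0.686751)
  = −0.75 × (-0.375783) = 0.281837 substitutions/site.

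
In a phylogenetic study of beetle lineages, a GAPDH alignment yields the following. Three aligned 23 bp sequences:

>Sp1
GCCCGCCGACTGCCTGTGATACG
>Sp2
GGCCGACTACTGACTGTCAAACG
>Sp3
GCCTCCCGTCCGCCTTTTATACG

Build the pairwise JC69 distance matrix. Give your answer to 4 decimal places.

Sp1–Sp2: 6/23 sites differ → p ≈ 0.26087, d = −0.75 ln(1 − 0.347827) = 0.320584 ≈ 0.3206.
Sp1–Sp3: 6/23 sites differ → p ≈ 0.26087, d = −0.75 ln(1 − 0.347827) = 0.320584 ≈ 0.3206.
Sp2–Sp3: 11/23 sites differ → p ≈ 0.478261, d = −0.75 ln(1 − 0.637681) = 0.761423 ≈ 0.7614.

d(Sp1,Sp2) = 0.3206, d(Sp1,Sp3) = 0.3206, d(Sp2,Sp3) = 0.7614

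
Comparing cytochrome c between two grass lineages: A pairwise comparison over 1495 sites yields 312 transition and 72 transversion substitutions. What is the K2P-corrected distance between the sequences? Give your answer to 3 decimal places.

0.339

P = 312/1495 ≈ 0.208696 and Q = 72/1495 ≈ 0.048161.
Under the Kimura two-parameter model, d = −½ ln(1 − 2P − Q) − ¼ ln(1 − 2Q).
1 − 2P − Q = 0.534447, giving −½ ln(0.534447) = 0.313261.
1 − 2Q = 0.903678, giving −¼ ln(0.903678) = 0.025321.
d = 0.313261 + 0.025321 = 0.338582.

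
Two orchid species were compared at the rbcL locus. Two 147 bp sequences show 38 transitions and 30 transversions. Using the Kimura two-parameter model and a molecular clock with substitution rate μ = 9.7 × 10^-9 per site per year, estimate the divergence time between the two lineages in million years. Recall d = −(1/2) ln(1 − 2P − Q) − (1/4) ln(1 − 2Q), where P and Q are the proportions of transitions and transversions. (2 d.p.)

39.67

P = 38/147 ≈ 0.258503 and Q = 30/147 ≈ 0.204082.
Under the Kimura two-parameter model, d = −½ ln(1 − 2P − Q) − ¼ ln(1 − 2Q).
1 − 2P − Q = 0.278912, giving −½ ln(0.278912) = 0.638429.
1 − 2Q = 0.591836, giving −¼ ln(0.591836) = 0.131131.
d = 0.638429 + 0.131131 = 0.769560.
Under a molecular clock d = 2μt, so t = d/(2μ) = 0.769560 / (2 × 9.7 × 10^-9) = 39.67 million years.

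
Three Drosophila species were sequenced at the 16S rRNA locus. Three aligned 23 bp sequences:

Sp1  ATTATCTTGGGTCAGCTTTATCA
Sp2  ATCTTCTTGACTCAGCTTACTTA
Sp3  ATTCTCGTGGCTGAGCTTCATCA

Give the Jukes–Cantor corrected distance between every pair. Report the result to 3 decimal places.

Sp1–Sp2: 7/23 sites differ → p ≈ 0.304348, d = −0.75 ln(1 − 0.405797) = 0.390401 ≈ 0.390.
Sp1–Sp3: 5/23 sites differ → p ≈ 0.217391, d = −0.75 ln(1 − 0.289855) = 0.256715 ≈ 0.257.
Sp2–Sp3: 8/23 sites differ → p ≈ 0.347826, d = −0.75 ln(1 − 0.463768) = 0.467391 ≈ 0.467.

d(Sp1,Sp2) = 0.390, d(Sp1,Sp3) = 0.257, d(Sp2,Sp3) = 0.467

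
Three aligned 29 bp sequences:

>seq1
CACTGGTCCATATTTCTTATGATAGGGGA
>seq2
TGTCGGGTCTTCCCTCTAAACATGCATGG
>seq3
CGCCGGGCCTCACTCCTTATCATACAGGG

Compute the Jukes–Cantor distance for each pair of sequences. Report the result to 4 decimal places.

d(seq1,seq2) = 1.3184, d(seq1,seq3) = 0.5285, d(seq2,seq3) = 0.5285

seq1–seq2: 18/29 sites differ → p ≈ 0.62069, d = −0.75 ln(1 − 0.827587) = 1.318397 ≈ 1.3184.
seq1–seq3: 11/29 sites differ → p ≈ 0.37931, d = −0.75 ln(1 − 0.505747) = 0.528531 ≈ 0.5285.
seq2–seq3: 11/29 sites differ → p ≈ 0.37931, d = −0.75 ln(1 − 0.505747) = 0.528531 ≈ 0.5285.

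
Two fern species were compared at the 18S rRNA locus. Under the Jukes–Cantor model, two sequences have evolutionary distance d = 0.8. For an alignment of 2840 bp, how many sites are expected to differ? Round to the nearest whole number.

Invert JC69: p = (3/4)(1 − e^(−4d/3)) = 0.75 × (1 − e^(-1.066667)) = 0.75 × (1 − 0.344154) = 0.491885.
Expected differing sites = pL ≈ 0.491885 × 2840 = 1396.9534 ≈ 1397.

1397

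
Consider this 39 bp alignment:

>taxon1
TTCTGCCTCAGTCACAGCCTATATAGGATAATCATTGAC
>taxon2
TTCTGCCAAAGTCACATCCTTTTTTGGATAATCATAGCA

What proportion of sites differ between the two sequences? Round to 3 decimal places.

The sequences differ at 9 of 39 positions (sites 8, 9, 17, 21, 23, 25, 36, 38, 39).
p = 9/39 = 0.230769… ≈ 0.231 (to 3 d.p.).

0.231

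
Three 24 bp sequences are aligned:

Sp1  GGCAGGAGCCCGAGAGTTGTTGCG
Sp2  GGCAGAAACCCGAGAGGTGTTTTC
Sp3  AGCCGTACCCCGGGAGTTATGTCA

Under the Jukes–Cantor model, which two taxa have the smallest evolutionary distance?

Sp1–Sp2: 6/24 differ, p = 0.250, d = 0.304.
Sp1–Sp3: 9/24 differ, p = 0.375, d = 0.520.
Sp2–Sp3: 10/24 differ, p = 0.417, d = 0.608.
The smallest distance is between Sp1 and Sp2.

Sp1 and Sp2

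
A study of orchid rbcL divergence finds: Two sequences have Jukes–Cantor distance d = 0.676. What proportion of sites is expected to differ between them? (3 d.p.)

p = (3/4)(1 − e^(−4d/3)) = 0.75 × (1 − e^(-0.901333)) = 0.75 × (1 − 0.406028) = 0.445479.

0.445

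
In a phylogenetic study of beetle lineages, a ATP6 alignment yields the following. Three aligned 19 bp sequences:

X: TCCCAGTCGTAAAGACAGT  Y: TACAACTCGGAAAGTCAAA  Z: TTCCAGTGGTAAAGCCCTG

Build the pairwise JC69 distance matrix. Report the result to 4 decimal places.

d(X,Y) = 0.5068, d(X,Z) = 0.4099, d(Y,Z) = 0.7489

X–Y: 7/19 sites differ → p ≈ 0.368421, d = −0.75 ln(1 − 0.491228) = 0.506816 ≈ 0.5068.
X–Z: 6/19 sites differ → p ≈ 0.315789, d = −0.75 ln(1 − 0.421052) = 0.409907 ≈ 0.4099.
Y–Z: 9/19 sites differ → p ≈ 0.473684, d = −0.75 ln(1 − 0.631579) = 0.748897 ≈ 0.7489.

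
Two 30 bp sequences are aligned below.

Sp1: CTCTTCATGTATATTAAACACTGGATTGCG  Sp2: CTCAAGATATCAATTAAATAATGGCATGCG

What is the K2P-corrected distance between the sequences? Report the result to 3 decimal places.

0.446

Of 30 sites, 2 differences are transitions and 8 are transversions, so P = 2/30 ≈ 0.066667 and Q = 8/30 ≈ 0.266667.
Under the Kimura two-parameter model, d = −½ ln(1 − 2P − Q) − ¼ ln(1 − 2Q).
1 − 2P − Q = 0.599999, giving −½ ln(0.599999) = 0.255414.
1 − 2Q = 0.466666, giving −¼ ln(0.466666) = 0.190535.
d = 0.255414 + 0.190535 = 0.445949.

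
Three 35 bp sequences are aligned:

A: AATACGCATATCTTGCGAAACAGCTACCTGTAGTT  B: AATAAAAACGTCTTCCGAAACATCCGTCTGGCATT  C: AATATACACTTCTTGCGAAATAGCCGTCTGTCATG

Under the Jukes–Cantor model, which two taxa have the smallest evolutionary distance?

A–B: 13/35 differ, p = 0.371, d = 0.513.
A–C: 11/35 differ, p = 0.314, d = 0.407.
B–C: 8/35 differ, p = 0.229, d = 0.273.
The smallest distance is between B and C.

B and C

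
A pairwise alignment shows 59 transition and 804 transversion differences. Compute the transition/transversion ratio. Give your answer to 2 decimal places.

R = 59/804 = 0.073383… ≈ 0.07 (to 2 d.p.).

0.07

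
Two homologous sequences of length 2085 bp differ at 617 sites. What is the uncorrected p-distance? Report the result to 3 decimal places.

0.296

p = 617/2085 = 0.295923… ≈ 0.296 (to 3 d.p.).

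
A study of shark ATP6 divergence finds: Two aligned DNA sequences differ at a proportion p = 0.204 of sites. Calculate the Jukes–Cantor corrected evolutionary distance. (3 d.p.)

d = −(3/4) ln(1 − 4p/3) = −0.75 ln(1 − 0.272) = −0.75 ln(0.728)
  = −0.75 × (-0.317454) = 0.238091 substitutions/site.

0.238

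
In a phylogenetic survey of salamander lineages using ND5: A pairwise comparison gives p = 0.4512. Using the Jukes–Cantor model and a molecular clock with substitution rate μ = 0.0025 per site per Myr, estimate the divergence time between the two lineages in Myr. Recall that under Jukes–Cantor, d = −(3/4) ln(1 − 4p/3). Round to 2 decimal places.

d = −(3/4) ln(1 − 4p/3) = −0.75 ln(1 − 0.6016) = −0.75 ln(0.3984)
  = −0.75 × (-0.920299) = 0.690224 substitutions/site.
Under a molecular clock d = 2μt, so t = d/(2μ) = 0.690224 / (2 × 0.0025) = 138.04 Myr.

138.04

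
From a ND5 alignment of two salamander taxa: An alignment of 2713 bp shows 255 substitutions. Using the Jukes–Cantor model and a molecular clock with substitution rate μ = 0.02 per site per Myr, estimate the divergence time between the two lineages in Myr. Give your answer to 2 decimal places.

p = 255/2713 ≈ 0.093992.
d = −(3/4) ln(1 − 4p/3) = −0.75 ln(1 − 0.125323) = −0.75 ln(0.874677)
  = −0.75 × (-0.133901) = 0.100426 substitutions/site.
Under a molecular clock d = 2μt, so t = d/(2μ) = 0.100426 / (2 × 0.02) = 2.51 Myr.

2.51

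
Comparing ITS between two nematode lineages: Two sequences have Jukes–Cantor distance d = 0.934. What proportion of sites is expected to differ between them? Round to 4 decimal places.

0.5341

p = (3/4)(1 − e^(−4d/3)) = 0.75 × (1 − e^(-1.245333)) = 0.75 × (1 − 0.287845) = 0.534116.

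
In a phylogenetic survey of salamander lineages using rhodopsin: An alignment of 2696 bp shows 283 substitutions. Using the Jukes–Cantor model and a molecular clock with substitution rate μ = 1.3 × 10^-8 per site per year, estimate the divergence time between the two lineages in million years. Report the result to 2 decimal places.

p = 283/2696 ≈ 0.10497.
d = −(3/4) ln(1 − 4p/3) = −0.75 ln(1 − 0.13996) = −0.75 ln(0.86004)
  = −0.75 × (-0.150776) = 0.113082 substitutions/site.
Under a molecular clock d = 2μt, so t = d/(2μ) = 0.113082 / (2 × 1.3 × 10^-8) = 4.35 million years.

4.35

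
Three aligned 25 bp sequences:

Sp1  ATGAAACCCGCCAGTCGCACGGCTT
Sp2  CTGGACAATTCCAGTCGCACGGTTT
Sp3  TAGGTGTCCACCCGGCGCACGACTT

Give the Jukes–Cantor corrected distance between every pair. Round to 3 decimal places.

Sp1–Sp2: 8/25 sites differ → p = 0.32, d = −0.75 ln(1 − 0.426667) = 0.417216 ≈ 0.417.
Sp1–Sp3: 10/25 sites differ → p = 0.4, d = −0.75 ln(1 − 0.533333) = 0.571605 ≈ 0.572.
Sp2–Sp3: 12/25 sites differ → p = 0.48, d = −0.75 ln(1 − 0.64) = 0.766238 ≈ 0.766.

d(Sp1,Sp2) = 0.417, d(Sp1,Sp3) = 0.572, d(Sp2,Sp3) = 0.766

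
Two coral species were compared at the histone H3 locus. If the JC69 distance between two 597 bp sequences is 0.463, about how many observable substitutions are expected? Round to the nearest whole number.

206

Invert JC69: p = (3/4)(1 − e^(−4d/3)) = 0.75 × (1 − e^(-0.617333)) = 0.75 × (1 − 0.539381) = 0.345464.
Expected differing sites = pL ≈ 0.345464 × 597 = 206.242008 ≈ 206.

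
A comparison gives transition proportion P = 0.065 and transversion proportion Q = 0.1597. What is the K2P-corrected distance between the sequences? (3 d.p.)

Under the Kimura two-parameter model, d = −½ ln(1 − 2P − Q) − ¼ ln(1 − 2Q).
1 − 2P − Q = 0.7103, giving −½ ln(0.7103) = 0.171034.
1 − 2Q = 0.6806, giving −¼ ln(0.6806) = 0.096195.
d = 0.171034 + 0.096195 = 0.267229.

0.267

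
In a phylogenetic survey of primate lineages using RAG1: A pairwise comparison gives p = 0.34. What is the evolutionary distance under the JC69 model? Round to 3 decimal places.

0.453

d = −(3/4) ln(1 − 4p/3) = −0.75 ln(1 − 0.453333) = −0.75 ln(0.546667)
  = −0.75 × (-0.603915) = 0.452936 substitutions/site.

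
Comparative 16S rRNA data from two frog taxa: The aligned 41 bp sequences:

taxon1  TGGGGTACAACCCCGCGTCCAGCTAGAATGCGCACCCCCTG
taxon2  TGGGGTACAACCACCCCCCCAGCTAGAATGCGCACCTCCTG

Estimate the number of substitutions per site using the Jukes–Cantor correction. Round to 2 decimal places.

0.13

The sequences differ at 5 of 41 sites (13, 15, 17, 18, 37), so p = 5/41 ≈ 0.121951.
d = −(3/4) ln(1 − 4p/3) = −0.75 ln(1 − 0.162601) = −0.75 ln(0.837399)
  = −0.75 × (-0.177455) = 0.133091 substitutions/site.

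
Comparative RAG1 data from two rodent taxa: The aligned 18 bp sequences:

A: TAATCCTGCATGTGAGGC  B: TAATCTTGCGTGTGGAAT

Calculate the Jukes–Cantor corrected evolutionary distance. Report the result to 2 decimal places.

0.44

The sequences differ at 6 of 18 sites (6, 10, 15, 16, 17, 18), so p = 6/18 ≈ 0.333333.
d = −(3/4) ln(1 − 4p/3) = −0.75 ln(1 − 0.444444) = −0.75 ln(0.555556)
  = −0.75 × (-0.587786) = 0.440840 substitutions/site.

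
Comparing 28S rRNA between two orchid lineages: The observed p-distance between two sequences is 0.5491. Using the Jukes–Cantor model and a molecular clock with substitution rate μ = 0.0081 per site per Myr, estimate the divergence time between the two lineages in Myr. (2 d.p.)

60.98

d = −(3/4) ln(1 − 4p/3) = −0.75 ln(1 − 0.732133) = −0.75 ln(0.267867)
  = −0.75 × (-1.317265) = 0.987949 substitutions/site.
Under a molecular clock d = 2μt, so t = d/(2μ) = 0.987949 / (2 × 0.0081) = 60.98 Myr.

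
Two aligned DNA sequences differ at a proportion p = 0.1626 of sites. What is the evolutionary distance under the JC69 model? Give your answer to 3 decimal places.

0.183

d = −(3/4) ln(1 − 4p/3) = −0.75 ln(1 − 0.2168) = −0.75 ln(0.7832)
  = −0.75 × (-0.244367) = 0.183275 substitutions/site.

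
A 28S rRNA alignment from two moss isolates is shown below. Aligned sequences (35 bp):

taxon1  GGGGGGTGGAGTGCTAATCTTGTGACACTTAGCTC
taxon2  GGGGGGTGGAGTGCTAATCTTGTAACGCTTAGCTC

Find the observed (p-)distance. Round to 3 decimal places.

0.057

The sequences differ at 2 of 35 positions (sites 24, 27).
p = 2/35 = 0.057142… ≈ 0.057 (to 3 d.p.).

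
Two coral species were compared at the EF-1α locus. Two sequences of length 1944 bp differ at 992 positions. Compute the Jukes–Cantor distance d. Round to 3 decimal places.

0.855

p = 992/1944 ≈ 0.510288.
d = −(3/4) ln(1 − 4p/3) = −0.75 ln(1 − 0.680384) = −0.75 ln(0.319616)
  = −0.75 × (-1.140635) = 0.855476 substitutions/site.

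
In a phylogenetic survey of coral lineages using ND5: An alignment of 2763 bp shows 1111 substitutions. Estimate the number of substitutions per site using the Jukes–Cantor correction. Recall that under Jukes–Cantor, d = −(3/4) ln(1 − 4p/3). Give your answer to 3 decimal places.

p = 1111/2763 ≈ 0.402099.
d = −(3/4) ln(1 − 4p/3) = −0.75 ln(1 − 0.536132) = −0.75 ln(0.463868)
  = −0.75 × (-0.768155) = 0.576116 substitutions/site.

0.576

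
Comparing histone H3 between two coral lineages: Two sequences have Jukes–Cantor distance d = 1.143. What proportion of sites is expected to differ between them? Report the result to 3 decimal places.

p = (3/4)(1 − e^(−4d/3)) = 0.75 × (1 − e^(-1.524)) = 0.75 × (1 − 0.217839) = 0.586621.

0.587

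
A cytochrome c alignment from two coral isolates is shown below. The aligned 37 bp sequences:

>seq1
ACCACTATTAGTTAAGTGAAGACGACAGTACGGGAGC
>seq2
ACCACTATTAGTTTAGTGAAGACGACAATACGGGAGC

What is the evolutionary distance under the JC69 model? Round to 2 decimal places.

The sequences differ at 2 of 37 sites (14, 28), so p = 2/37 ≈ 0.054054.
d = −(3/4) ln(1 − 4p/3) = −0.75 ln(1 − 0.072072) = −0.75 ln(0.927928)
  = −0.75 × (-0.074801) = 0.056101 substitutions/site.

0.06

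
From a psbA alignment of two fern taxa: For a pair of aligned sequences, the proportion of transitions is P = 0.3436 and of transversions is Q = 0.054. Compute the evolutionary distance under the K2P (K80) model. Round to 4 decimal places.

Under the Kimura two-parameter model, d = −½ ln(1 − 2P − Q) − ¼ ln(1 − 2Q).
1 − 2P − Q = 0.2588, giving −½ ln(0.2588) = 0.675850.
1 − 2Q = 0.892, giving −¼ ln(0.892) = 0.028572.
d = 0.675850 + 0.028572 = 0.704422.

0.7044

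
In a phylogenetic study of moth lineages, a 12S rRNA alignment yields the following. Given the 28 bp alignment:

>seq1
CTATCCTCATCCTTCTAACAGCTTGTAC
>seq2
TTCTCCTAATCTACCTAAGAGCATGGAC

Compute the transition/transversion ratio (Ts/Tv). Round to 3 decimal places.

0.500

Transitions are A↔G and C↔T; transversions are all other mismatches.
Transitions: 3. Transversions: 6.
R = 3/6 = 0.500.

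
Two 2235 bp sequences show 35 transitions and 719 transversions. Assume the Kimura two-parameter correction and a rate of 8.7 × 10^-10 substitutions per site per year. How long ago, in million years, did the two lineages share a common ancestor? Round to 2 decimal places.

P = 35/2235 ≈ 0.01566 and Q = 719/2235 ≈ 0.3217.
Under the Kimura two-parameter model, d = −½ ln(1 − 2P − Q) − ¼ ln(1 − 2Q).
1 − 2P − Q = 0.64698, giving −½ ln(0.64698) = 0.217720.
1 − 2Q = 0.3566, giving −¼ ln(0.3566) = 0.257785.
d = 0.217720 + 0.257785 = 0.475505.
Under a molecular clock d = 2μt, so t = d/(2μ) = 0.475505 / (2 × 8.7 × 10^-10) = 273.28 million years.

273.28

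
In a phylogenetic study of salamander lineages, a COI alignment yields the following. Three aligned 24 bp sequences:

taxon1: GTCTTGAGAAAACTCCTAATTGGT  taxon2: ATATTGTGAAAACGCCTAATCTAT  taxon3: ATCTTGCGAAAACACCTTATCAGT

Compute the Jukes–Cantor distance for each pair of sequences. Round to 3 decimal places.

d(taxon1,taxon2) = 0.369, d(taxon1,taxon3) = 0.304, d(taxon2,taxon3) = 0.304

taxon1–taxon2: 7/24 sites differ → p ≈ 0.291667, d = −0.75 ln(1 − 0.388889) = 0.369358 ≈ 0.369.
taxon1–taxon3: 6/24 sites differ → p = 0.25, d = −0.75 ln(1 − 0.333333) = 0.304098 ≈ 0.304.
taxon2–taxon3: 6/24 sites differ → p = 0.25, d = −0.75 ln(1 − 0.333333) = 0.304098 ≈ 0.304.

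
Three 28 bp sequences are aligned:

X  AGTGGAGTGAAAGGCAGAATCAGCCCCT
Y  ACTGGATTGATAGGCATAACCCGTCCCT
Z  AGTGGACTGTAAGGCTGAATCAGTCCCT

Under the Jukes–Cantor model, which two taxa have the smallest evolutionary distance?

X–Y: 7/28 differ, p = 0.250, d = 0.304.
X–Z: 4/28 differ, p = 0.143, d = 0.158.
Y–Z: 8/28 differ, p = 0.286, d = 0.360.
The smallest distance is between X and Z.

X and Z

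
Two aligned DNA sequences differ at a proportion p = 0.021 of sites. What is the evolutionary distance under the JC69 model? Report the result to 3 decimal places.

d = −(3/4) ln(1 − 4p/3) = −0.75 ln(1 − 0.028) = −0.75 ln(0.972)
  = −0.75 × (-0.028399) = 0.021299 substitutions/site.

0.021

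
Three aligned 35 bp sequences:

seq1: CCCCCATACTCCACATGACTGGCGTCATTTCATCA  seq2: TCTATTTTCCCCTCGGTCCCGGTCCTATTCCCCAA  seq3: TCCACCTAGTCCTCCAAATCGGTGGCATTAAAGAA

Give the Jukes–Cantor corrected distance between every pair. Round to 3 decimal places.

d(seq1,seq2) = 1.207, d(seq1,seq3) = 0.705, d(seq2,seq3) = 0.868

seq1–seq2: 21/35 sites differ → p = 0.6, d = −0.75 ln(1 − 0.8) = 1.207078 ≈ 1.207.
seq1–seq3: 16/35 sites differ → p ≈ 0.457143, d = −0.75 ln(1 − 0.609524) = 0.705292 ≈ 0.705.
seq2–seq3: 18/35 sites differ → p ≈ 0.514286, d = −0.75 ln(1 − 0.685715) = 0.868091 ≈ 0.868.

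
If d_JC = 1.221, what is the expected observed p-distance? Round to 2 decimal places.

p = (3/4)(1 − e^(−4d/3)) = 0.75 × (1 − e^(-1.628)) = 0.75 × (1 − 0.196322) = 0.602759.

0.60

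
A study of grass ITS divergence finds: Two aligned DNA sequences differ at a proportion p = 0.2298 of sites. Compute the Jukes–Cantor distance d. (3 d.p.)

d = −(3/4) ln(1 − 4p/3) = −0.75 ln(1 − 0.3064) = −0.75 ln(0.6936)
  = −0.75 × (-0.365860) = 0.274395 substitutions/site.

0.274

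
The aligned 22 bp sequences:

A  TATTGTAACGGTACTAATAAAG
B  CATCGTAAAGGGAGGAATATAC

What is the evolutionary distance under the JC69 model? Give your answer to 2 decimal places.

The sequences differ at 8 of 22 sites (1, 4, 9, 12, 14, 15, 20, 22), so p = 8/22 ≈ 0.363636.
d = −(3/4) ln(1 − 4p/3) = −0.75 ln(1 − 0.484848) = −0.75 ln(0.515152)
  = −0.75 × (-0.663293) = 0.497470 substitutions/site.

0.50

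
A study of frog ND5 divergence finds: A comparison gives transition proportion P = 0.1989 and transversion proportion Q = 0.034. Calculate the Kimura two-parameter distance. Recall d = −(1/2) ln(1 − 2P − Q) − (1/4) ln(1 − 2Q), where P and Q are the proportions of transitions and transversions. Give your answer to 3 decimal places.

Under the Kimura two-parameter model, d = −½ ln(1 − 2P − Q) − ¼ ln(1 − 2Q).
1 − 2P − Q = 0.5682, giving −½ ln(0.5682) = 0.282641.
1 − 2Q = 0.932, giving −¼ ln(0.932) = 0.017606.
d = 0.282641 + 0.017606 = 0.300247.

0.300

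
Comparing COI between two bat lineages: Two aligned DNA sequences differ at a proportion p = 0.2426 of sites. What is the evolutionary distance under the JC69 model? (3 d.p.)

d = −(3/4) ln(1 − 4p/3) = −0.75 ln(1 − 0.323467) = −0.75 ln(0.676533)
  = −0.75 × (-0.390774) = 0.293081 substitutions/site.

0.293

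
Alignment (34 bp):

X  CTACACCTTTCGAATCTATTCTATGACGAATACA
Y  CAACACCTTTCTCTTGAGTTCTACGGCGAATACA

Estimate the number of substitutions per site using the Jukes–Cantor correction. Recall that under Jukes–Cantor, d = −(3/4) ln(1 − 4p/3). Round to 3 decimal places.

The sequences differ at 9 of 34 sites (2, 12, 13, 14, 16, 17, 18, 24, 26), so p = 9/34 ≈ 0.264706.
d = −(3/4) ln(1 − 4p/3) = −0.75 ln(1 − 0.352941) = −0.75 ln(0.647059)
  = −0.75 × (-0.435318) = 0.326489 substitutions/site.

0.326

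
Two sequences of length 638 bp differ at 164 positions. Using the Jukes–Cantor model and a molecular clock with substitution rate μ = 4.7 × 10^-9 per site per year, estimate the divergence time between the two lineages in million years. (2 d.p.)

33.48

p = 164/638 ≈ 0.257053.
d = −(3/4) ln(1 − 4p/3) = −0.75 ln(1 − 0.342737) = −0.75 ln(0.657263)
  = −0.75 × (-0.419671) = 0.314753 substitutions/site.
Under a molecular clock d = 2μt, so t = d/(2μ) = 0.314753 / (2 × 4.7 × 10^-9) = 33.48 million years.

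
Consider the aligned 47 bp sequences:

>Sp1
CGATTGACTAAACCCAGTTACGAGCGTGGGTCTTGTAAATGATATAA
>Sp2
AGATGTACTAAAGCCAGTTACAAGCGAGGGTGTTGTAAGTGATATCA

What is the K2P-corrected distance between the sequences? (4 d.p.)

Of 47 sites, 2 differences are transitions and 7 are transversions, so P = 2/47 ≈ 0.042553 and Q = 7/47 ≈ 0.148936.
Under the Kimura two-parameter model, d = −½ ln(1 − 2P − Q) − ¼ ln(1 − 2Q).
1 − 2P − Q = 0.765958, giving −½ ln(0.765958) = 0.133314.
1 − 2Q = 0.702128, giving −¼ ln(0.702128) = 0.088410.
d = 0.133314 + 0.088410 = 0.221724.

0.2217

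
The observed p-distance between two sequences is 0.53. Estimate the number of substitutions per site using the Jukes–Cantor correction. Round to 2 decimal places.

0.92

d = −(3/4) ln(1 − 4p/3) = −0.75 ln(1 − 0.706667) = −0.75 ln(0.293333)
  = −0.75 × (-1.226447) = 0.919835 substitutions/site.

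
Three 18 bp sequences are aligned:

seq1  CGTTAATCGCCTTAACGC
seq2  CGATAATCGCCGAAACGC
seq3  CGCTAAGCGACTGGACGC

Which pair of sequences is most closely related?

seq1 and seq2

seq1–seq2: 3/18 differ, p = 0.167, d = 0.188.
seq1–seq3: 5/18 differ, p = 0.278, d = 0.347.
seq2–seq3: 6/18 differ, p = 0.333, d = 0.441.
The smallest distance is between seq1 and seq2.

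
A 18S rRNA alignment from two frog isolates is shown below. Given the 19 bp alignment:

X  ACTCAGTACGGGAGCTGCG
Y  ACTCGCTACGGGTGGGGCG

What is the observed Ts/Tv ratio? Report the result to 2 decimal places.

Transitions are A↔G and C↔T; transversions are all other mismatches.
Transitions: 1. Transversions: 4.
R = 1/4 = 0.25.

0.25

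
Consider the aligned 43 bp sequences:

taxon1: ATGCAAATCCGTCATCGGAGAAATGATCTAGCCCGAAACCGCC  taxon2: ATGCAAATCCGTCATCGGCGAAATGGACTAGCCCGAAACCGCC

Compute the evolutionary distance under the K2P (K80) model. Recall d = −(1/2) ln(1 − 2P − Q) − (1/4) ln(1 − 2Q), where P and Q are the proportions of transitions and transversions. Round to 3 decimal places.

0.073

Of 43 sites, 1 differences are transitions and 2 are transversions, so P = 1/43 ≈ 0.023256 and Q = 2/43 ≈ 0.046512.
Under the Kimura two-parameter model, d = −½ ln(1 − 2P − Q) − ¼ ln(1 − 2Q).
1 − 2P − Q = 0.906976, giving −½ ln(0.906976) = 0.048820.
1 − 2Q = 0.906976, giving −¼ ln(0.906976) = 0.024410.
d = 0.048820 + 0.024410 = 0.073230.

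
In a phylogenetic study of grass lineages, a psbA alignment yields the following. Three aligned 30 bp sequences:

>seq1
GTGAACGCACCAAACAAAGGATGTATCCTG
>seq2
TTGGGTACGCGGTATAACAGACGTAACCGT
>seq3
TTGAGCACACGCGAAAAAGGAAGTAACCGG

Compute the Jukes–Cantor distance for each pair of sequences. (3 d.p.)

seq1–seq2: 16/30 sites differ → p ≈ 0.533333, d = −0.75 ln(1 − 0.711111) = 0.931285 ≈ 0.931.
seq1–seq3: 10/30 sites differ → p ≈ 0.333333, d = −0.75 ln(1 − 0.444444) = 0.440839 ≈ 0.441.
seq2–seq3: 10/30 sites differ → p ≈ 0.333333, d = −0.75 ln(1 − 0.444444) = 0.440839 ≈ 0.441.

d(seq1,seq2) = 0.931, d(seq1,seq3) = 0.441, d(seq2,seq3) = 0.441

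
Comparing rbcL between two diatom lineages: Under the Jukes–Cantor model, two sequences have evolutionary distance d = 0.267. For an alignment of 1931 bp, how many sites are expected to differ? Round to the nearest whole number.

434

Invert JC69: p = (3/4)(1 − e^(−4d/3)) = 0.75 × (1 − e^(-0.356)) = 0.75 × (1 − 0.700473) = 0.224645.
Expected differing sites = pL ≈ 0.224645 × 1931 = 433.789495 ≈ 434.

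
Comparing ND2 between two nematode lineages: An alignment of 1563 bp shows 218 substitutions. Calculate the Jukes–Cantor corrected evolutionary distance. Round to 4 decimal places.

p = 218/1563 ≈ 0.139475.
d = −(3/4) ln(1 − 4p/3) = −0.75 ln(1 − 0.185967) = −0.75 ln(0.814033)
  = −0.75 × (-0.205754) = 0.154316 substitutions/site.

0.1543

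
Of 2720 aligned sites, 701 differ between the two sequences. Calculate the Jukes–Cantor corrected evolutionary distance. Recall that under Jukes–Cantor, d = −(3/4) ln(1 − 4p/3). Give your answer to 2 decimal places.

0.32

p = 701/2720 ≈ 0.257721.
d = −(3/4) ln(1 − 4p/3) = −0.75 ln(1 − 0.343628) = −0.75 ln(0.656372)
  = −0.75 × (-0.421028) = 0.315771 substitutions/site.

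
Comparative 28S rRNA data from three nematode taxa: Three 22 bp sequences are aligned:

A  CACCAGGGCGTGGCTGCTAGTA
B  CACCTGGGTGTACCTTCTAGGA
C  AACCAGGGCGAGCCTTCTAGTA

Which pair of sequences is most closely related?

A–B: 6/22 differ, p = 0.273, d = 0.339.
A–C: 4/22 differ, p = 0.182, d = 0.208.
B–C: 6/22 differ, p = 0.273, d = 0.339.
The smallest distance is between A and C.

A and C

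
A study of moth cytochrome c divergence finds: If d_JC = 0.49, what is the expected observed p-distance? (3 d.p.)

p = (3/4)(1 − e^(−4d/3)) = 0.75 × (1 − e^(-0.653333)) = 0.75 × (1 − 0.520309) = 0.359768.

0.360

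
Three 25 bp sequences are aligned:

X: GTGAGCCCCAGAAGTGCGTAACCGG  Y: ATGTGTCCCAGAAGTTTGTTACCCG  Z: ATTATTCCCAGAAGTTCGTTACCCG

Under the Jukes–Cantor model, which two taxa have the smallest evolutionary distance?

Y and Z

X–Y: 7/25 differ, p = 0.280, d = 0.351.
X–Z: 7/25 differ, p = 0.280, d = 0.351.
Y–Z: 4/25 differ, p = 0.160, d = 0.180.
The smallest distance is between Y and Z.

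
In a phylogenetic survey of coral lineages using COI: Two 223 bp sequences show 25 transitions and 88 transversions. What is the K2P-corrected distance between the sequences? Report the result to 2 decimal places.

0.87

P = 25/223 ≈ 0.112108 and Q = 88/223 ≈ 0.394619.
Under the Kimura two-parameter model, d = −½ ln(1 − 2P − Q) − ¼ ln(1 − 2Q).
1 − 2P − Q = 0.381165, giving −½ ln(0.381165) = 0.482261.
1 − 2Q = 0.210762, giving −¼ ln(0.210762) = 0.389256.
d = 0.482261 + 0.389256 = 0.871517.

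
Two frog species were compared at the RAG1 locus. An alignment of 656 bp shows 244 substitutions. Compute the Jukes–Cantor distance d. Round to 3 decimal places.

p = 244/656 ≈ 0.371951.
d = −(3/4) ln(1 − 4p/3) = −0.75 ln(1 − 0.495935) = −0.75 ln(0.504065)
  = −0.75 × (-0.685050) = 0.513788 substitutions/site.

0.514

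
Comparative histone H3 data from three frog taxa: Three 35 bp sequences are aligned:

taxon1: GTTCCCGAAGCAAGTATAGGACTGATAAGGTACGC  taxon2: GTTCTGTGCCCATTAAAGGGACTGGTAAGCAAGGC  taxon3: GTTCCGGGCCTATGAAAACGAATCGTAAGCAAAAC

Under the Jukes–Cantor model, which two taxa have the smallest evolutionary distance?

taxon1–taxon2: 15/35 differ, p = 0.429, d = 0.635.
taxon1–taxon3: 16/35 differ, p = 0.457, d = 0.705.
taxon2–taxon3: 10/35 differ, p = 0.286, d = 0.360.
The smallest distance is between taxon2 and taxon3.

taxon2 and taxon3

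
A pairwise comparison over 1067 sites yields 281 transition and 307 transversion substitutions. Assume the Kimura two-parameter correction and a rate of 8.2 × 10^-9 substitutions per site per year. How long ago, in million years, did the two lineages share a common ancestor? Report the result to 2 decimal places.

64.41

P = 281/1067 ≈ 0.263355 and Q = 307/1067 ≈ 0.287723.
Under the Kimura two-parameter model, d = −½ ln(1 − 2P − Q) − ¼ ln(1 − 2Q).
1 − 2P − Q = 0.185567, giving −½ ln(0.185567) = 0.842170.
1 − 2Q = 0.424554, giving −¼ ln(0.424554) = 0.214179.
d = 0.842170 + 0.214179 = 1.056349.
Under a molecular clock d = 2μt, so t = d/(2μ) = 1.056349 / (2 × 8.2 × 10^-9) = 64.41 million years.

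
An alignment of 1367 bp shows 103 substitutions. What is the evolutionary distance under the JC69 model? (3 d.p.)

p = 103/1367 ≈ 0.075347.
d = −(3/4) ln(1 − 4p/3) = −0.75 ln(1 − 0.100463) = −0.75 ln(0.899537)
  = −0.75 × (-0.105875) = 0.079406 substitutions/site.

0.079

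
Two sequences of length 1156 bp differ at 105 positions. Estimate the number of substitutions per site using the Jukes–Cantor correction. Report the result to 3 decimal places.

0.097

p = 105/1156 ≈ 0.09083.
d = −(3/4) ln(1 − 4p/3) = −0.75 ln(1 − 0.121107) = −0.75 ln(0.878893)
  = −0.75 × (-0.129092) = 0.096819 substitutions/site.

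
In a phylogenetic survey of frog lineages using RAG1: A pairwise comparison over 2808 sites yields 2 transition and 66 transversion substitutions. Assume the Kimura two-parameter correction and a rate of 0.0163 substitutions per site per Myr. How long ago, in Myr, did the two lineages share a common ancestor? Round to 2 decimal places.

P = 2/2808 ≈ 0.000712 and Q = 66/2808 ≈ 0.023504.
Under the Kimura two-parameter model, d = −½ ln(1 − 2P − Q) − ¼ ln(1 − 2Q).
1 − 2P − Q = 0.975072, giving −½ ln(0.975072) = 0.012622.
1 − 2Q = 0.952992, giving −¼ ln(0.952992) = 0.012037.
d = 0.012622 + 0.012037 = 0.024659.
Under a molecular clock d = 2μt, so t = d/(2μ) = 0.024659 / (2 × 0.0163) = 0.76 Myr.

0.76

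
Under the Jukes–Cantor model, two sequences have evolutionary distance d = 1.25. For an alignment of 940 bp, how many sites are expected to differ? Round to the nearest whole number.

572

Invert JC69: p = (3/4)(1 − e^(−4d/3)) = 0.75 × (1 − e^(-1.666667)) = 0.75 × (1 − 0.188876) = 0.608343.
Expected differing sites = pL ≈ 0.608343 × 940 = 571.84242 ≈ 572.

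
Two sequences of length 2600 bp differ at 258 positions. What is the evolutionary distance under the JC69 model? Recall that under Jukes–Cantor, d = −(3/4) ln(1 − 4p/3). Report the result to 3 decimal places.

p = 258/2600 ≈ 0.099231.
d = −(3/4) ln(1 − 4p/3) = −0.75 ln(1 − 0.132308) = −0.75 ln(0.867692)
  = −0.75 × (-0.141918) = 0.106439 substitutions/site.

0.106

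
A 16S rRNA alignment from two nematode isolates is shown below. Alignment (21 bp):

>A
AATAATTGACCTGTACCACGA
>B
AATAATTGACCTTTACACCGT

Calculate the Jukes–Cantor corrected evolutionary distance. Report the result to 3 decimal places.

The sequences differ at 4 of 21 sites (13, 17, 18, 21), so p = 4/21 ≈ 0.190476.
d = −(3/4) ln(1 − 4p/3) = −0.75 ln(1 − 0.253968) = −0.75 ln(0.746032)
  = −0.75 × (-0.292987) = 0.219740 substitutions/site.

0.220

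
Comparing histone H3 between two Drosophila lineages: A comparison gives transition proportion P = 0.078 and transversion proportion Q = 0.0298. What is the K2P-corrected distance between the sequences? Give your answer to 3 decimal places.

Under the Kimura two-parameter model, d = −½ ln(1 − 2P − Q) − ¼ ln(1 − 2Q).
1 − 2P − Q = 0.8142, giving −½ ln(0.8142) = 0.102775.
1 − 2Q = 0.9404, giving −¼ ln(0.9404) = 0.015362.
d = 0.102775 + 0.015362 = 0.118137.

0.118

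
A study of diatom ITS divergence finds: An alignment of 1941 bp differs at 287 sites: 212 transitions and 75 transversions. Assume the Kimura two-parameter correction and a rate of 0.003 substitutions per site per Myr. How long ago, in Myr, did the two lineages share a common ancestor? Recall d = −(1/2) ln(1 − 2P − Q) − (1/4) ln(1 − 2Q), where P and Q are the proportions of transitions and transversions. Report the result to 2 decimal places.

P = 212/1941 ≈ 0.109222 and Q = 75/1941 ≈ 0.03864.
Under the Kimura two-parameter model, d = −½ ln(1 − 2P − Q) − ¼ ln(1 − 2Q).
1 − 2P − Q = 0.742916, giving −½ ln(0.742916) = 0.148586.
1 − 2Q = 0.92272, giving −¼ ln(0.92272) = 0.020107.
d = 0.148586 + 0.020107 = 0.168693.
Under a molecular clock d = 2μt, so t = d/(2μ) = 0.168693 / (2 × 0.003) = 28.12 Myr.

28.12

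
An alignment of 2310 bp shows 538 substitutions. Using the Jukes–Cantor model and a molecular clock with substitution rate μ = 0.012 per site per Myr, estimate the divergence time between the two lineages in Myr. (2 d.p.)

p = 538/2310 ≈ 0.2329.
d = −(3/4) ln(1 − 4p/3) = −0.75 ln(1 − 0.310533) = −0.75 ln(0.689467)
  = −0.75 × (-0.371836) = 0.278877 substitutions/site.
Under a molecular clock d = 2μt, so t = d/(2μ) = 0.278877 / (2 × 0.012) = 11.62 Myr.

11.62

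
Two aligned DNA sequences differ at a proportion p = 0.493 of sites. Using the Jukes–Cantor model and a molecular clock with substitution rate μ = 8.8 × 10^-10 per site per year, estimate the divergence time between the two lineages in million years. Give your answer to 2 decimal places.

d = −(3/4) ln(1 − 4p/3) = −0.75 ln(1 − 0.657333) = −0.75 ln(0.342667)
  = −0.75 × (-1.070996) = 0.803247 substitutions/site.
Under a molecular clock d = 2μt, so t = d/(2μ) = 0.803247 / (2 × 8.8 × 10^-10) = 456.39 million years.

456.39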